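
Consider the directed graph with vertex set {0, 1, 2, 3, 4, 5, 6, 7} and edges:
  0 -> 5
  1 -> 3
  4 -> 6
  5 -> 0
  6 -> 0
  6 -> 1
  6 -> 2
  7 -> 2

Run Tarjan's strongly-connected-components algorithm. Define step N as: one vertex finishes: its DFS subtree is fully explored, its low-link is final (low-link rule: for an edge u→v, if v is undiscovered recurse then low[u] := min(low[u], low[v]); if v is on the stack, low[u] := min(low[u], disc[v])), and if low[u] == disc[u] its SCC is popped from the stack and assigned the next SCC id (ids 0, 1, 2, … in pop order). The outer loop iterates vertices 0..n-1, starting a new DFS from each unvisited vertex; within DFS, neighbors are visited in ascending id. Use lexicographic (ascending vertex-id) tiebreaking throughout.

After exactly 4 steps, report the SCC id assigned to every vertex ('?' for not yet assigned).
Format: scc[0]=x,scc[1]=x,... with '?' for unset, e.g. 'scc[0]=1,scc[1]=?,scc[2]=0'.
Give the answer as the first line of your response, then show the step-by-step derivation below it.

scc[0]=0,scc[1]=2,scc[2]=?,scc[3]=1,scc[4]=?,scc[5]=0,scc[6]=?,scc[7]=?

step 1: low=(low[0]=0,low[1]=?,low[2]=?,low[3]=?,low[4]=?,low[5]=0,low[6]=?,low[7]=?); scc=(scc[0]=?,scc[1]=?,scc[2]=?,scc[3]=?,scc[4]=?,scc[5]=?,scc[6]=?,scc[7]=?)
step 2: low=(low[0]=0,low[1]=?,low[2]=?,low[3]=?,low[4]=?,low[5]=0,low[6]=?,low[7]=?); scc=(scc[0]=0,scc[1]=?,scc[2]=?,scc[3]=?,scc[4]=?,scc[5]=0,scc[6]=?,scc[7]=?)
step 3: low=(low[0]=0,low[1]=2,low[2]=?,low[3]=3,low[4]=?,low[5]=0,low[6]=?,low[7]=?); scc=(scc[0]=0,scc[1]=?,scc[2]=?,scc[3]=1,scc[4]=?,scc[5]=0,scc[6]=?,scc[7]=?)
step 4: low=(low[0]=0,low[1]=2,low[2]=?,low[3]=3,low[4]=?,low[5]=0,low[6]=?,low[7]=?); scc=(scc[0]=0,scc[1]=2,scc[2]=?,scc[3]=1,scc[4]=?,scc[5]=0,scc[6]=?,scc[7]=?)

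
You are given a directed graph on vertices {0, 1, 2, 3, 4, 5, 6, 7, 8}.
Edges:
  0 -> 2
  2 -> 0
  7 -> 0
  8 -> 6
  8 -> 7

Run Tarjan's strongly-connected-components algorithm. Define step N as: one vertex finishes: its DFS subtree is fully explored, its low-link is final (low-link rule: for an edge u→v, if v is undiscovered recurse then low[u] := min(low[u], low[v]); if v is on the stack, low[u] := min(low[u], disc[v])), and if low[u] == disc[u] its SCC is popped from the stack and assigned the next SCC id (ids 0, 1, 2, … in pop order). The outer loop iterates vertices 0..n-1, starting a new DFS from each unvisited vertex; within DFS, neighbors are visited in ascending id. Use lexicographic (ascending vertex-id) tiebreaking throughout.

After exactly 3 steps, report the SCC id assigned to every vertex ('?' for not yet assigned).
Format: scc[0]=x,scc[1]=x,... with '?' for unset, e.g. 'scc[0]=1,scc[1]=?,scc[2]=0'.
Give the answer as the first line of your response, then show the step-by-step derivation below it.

scc[0]=0,scc[1]=1,scc[2]=0,scc[3]=?,scc[4]=?,scc[5]=?,scc[6]=?,scc[7]=?,scc[8]=?

step 1: low=(low[0]=0,low[1]=?,low[2]=0,low[3]=?,low[4]=?,low[5]=?,low[6]=?,low[7]=?,low[8]=?); scc=(scc[0]=?,scc[1]=?,scc[2]=?,scc[3]=?,scc[4]=?,scc[5]=?,scc[6]=?,scc[7]=?,scc[8]=?)
step 2: low=(low[0]=0,low[1]=?,low[2]=0,low[3]=?,low[4]=?,low[5]=?,low[6]=?,low[7]=?,low[8]=?); scc=(scc[0]=0,scc[1]=?,scc[2]=0,scc[3]=?,scc[4]=?,scc[5]=?,scc[6]=?,scc[7]=?,scc[8]=?)
step 3: low=(low[0]=0,low[1]=2,low[2]=0,low[3]=?,low[4]=?,low[5]=?,low[6]=?,low[7]=?,low[8]=?); scc=(scc[0]=0,scc[1]=1,scc[2]=0,scc[3]=?,scc[4]=?,scc[5]=?,scc[6]=?,scc[7]=?,scc[8]=?)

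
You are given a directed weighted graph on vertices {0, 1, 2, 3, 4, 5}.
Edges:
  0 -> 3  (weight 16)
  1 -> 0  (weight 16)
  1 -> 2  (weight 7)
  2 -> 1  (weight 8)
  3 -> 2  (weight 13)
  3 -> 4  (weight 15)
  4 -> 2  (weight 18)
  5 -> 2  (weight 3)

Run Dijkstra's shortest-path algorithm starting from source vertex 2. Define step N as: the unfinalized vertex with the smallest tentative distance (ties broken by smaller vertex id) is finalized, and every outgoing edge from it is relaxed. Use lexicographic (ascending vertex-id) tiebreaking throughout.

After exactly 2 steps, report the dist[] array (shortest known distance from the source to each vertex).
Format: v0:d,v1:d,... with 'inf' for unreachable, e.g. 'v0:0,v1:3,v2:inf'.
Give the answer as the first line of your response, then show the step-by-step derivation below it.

v0:24,v1:8,v2:0,v3:inf,v4:inf,v5:inf

step 1: dist = v0:inf,v1:8,v2:0,v3:inf,v4:inf,v5:inf
step 2: dist = v0:24,v1:8,v2:0,v3:inf,v4:inf,v5:inf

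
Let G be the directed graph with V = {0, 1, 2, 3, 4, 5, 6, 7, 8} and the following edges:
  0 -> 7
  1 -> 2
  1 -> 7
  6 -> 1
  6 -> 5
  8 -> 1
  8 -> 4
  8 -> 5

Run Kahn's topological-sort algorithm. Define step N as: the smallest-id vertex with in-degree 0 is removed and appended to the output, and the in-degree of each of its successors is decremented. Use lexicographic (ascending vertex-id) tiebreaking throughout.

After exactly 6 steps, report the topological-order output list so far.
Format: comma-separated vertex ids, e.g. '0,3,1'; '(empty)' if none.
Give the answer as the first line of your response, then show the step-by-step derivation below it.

0,3,6,8,1,2

step 1: output 0; order=[0]; indeg=(0,2,1,0,1,2,0,1,0)
step 2: output 3; order=[0,3]; indeg=(0,2,1,0,1,2,0,1,0)
step 3: output 6; order=[0,3,6]; indeg=(0,1,1,0,1,1,0,1,0)
step 4: output 8; order=[0,3,6,8]; indeg=(0,0,1,0,0,0,0,1,0)
step 5: output 1; order=[0,3,6,8,1]; indeg=(0,0,0,0,0,0,0,0,0)
step 6: output 2; order=[0,3,6,8,1,2]; indeg=(0,0,0,0,0,0,0,0,0)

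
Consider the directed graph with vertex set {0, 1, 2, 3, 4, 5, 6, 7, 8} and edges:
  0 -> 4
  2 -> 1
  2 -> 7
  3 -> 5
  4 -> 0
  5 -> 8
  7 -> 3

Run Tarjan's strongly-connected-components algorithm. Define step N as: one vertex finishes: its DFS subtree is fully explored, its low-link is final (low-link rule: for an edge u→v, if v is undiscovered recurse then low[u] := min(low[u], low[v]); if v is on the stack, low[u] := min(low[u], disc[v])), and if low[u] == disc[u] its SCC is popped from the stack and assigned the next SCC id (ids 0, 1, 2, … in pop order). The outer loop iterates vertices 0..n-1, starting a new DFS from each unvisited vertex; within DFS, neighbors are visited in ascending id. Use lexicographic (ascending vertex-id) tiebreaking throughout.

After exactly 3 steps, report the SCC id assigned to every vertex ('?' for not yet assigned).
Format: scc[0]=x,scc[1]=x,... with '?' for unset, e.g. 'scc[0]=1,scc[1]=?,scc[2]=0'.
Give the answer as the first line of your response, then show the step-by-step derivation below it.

scc[0]=0,scc[1]=1,scc[2]=?,scc[3]=?,scc[4]=0,scc[5]=?,scc[6]=?,scc[7]=?,scc[8]=?

step 1: low=(low[0]=0,low[1]=?,low[2]=?,low[3]=?,low[4]=0,low[5]=?,low[6]=?,low[7]=?,low[8]=?); scc=(scc[0]=?,scc[1]=?,scc[2]=?,scc[3]=?,scc[4]=?,scc[5]=?,scc[6]=?,scc[7]=?,scc[8]=?)
step 2: low=(low[0]=0,low[1]=?,low[2]=?,low[3]=?,low[4]=0,low[5]=?,low[6]=?,low[7]=?,low[8]=?); scc=(scc[0]=0,scc[1]=?,scc[2]=?,scc[3]=?,scc[4]=0,scc[5]=?,scc[6]=?,scc[7]=?,scc[8]=?)
step 3: low=(low[0]=0,low[1]=2,low[2]=?,low[3]=?,low[4]=0,low[5]=?,low[6]=?,low[7]=?,low[8]=?); scc=(scc[0]=0,scc[1]=1,scc[2]=?,scc[3]=?,scc[4]=0,scc[5]=?,scc[6]=?,scc[7]=?,scc[8]=?)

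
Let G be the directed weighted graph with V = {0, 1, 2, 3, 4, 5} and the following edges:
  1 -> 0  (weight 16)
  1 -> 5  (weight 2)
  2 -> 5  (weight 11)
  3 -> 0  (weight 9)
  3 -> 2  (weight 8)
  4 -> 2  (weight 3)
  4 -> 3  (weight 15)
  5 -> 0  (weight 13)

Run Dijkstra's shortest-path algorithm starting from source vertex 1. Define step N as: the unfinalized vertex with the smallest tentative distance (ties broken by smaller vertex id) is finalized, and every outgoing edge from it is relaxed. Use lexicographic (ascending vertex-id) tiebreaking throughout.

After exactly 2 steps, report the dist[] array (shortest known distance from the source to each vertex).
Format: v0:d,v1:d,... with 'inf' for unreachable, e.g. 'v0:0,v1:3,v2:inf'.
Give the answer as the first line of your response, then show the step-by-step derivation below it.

v0:15,v1:0,v2:inf,v3:inf,v4:inf,v5:2

step 1: dist = v0:16,v1:0,v2:inf,v3:inf,v4:inf,v5:2
step 2: dist = v0:15,v1:0,v2:inf,v3:inf,v4:inf,v5:2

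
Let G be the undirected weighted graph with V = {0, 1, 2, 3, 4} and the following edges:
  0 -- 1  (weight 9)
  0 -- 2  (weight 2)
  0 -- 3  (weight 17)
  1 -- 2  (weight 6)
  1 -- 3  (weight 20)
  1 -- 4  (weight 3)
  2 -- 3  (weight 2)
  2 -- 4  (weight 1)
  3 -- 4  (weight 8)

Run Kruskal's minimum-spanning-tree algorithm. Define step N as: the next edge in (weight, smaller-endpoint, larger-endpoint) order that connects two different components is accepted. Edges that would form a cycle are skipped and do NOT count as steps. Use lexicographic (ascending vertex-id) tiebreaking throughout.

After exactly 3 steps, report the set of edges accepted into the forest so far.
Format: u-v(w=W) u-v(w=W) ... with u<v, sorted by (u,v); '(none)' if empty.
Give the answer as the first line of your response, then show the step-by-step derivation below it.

0-2(w=2) 2-3(w=2) 2-4(w=1)

step 1: add edge 2-4 (w=1); MST = {2-4(w=1)}
step 2: add edge 0-2 (w=2); MST = {0-2(w=2) 2-4(w=1)}
step 3: add edge 2-3 (w=2); MST = {0-2(w=2) 2-3(w=2) 2-4(w=1)}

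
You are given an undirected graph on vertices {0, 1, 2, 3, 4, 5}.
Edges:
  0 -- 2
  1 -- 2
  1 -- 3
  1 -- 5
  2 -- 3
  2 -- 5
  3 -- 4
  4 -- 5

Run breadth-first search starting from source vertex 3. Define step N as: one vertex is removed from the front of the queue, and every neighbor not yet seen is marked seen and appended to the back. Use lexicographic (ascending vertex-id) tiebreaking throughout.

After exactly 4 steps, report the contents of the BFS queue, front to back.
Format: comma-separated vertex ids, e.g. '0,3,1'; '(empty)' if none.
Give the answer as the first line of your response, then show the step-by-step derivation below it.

5,0

step 1: dequeue 3; queue=[1,2,4]; order=3
step 2: dequeue 1; queue=[2,4,5]; order=3,1
step 3: dequeue 2; queue=[4,5,0]; order=3,1,2
step 4: dequeue 4; queue=[5,0]; order=3,1,2,4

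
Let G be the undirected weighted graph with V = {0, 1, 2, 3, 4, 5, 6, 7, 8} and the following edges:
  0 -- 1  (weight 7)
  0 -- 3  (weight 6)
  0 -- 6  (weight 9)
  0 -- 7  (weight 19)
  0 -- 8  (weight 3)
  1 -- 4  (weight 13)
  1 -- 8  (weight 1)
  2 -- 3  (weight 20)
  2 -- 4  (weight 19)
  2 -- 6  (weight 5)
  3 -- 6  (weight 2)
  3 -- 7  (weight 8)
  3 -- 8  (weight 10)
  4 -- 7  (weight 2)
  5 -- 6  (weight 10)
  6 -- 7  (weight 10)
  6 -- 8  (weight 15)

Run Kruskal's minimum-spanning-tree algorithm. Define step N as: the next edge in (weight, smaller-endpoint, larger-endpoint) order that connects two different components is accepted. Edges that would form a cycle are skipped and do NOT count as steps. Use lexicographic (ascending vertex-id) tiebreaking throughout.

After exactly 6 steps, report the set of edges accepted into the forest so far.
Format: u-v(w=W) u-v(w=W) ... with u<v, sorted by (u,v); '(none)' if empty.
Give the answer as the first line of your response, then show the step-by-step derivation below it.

0-3(w=6) 0-8(w=3) 1-8(w=1) 2-6(w=5) 3-6(w=2) 4-7(w=2)

step 1: add edge 1-8 (w=1); MST = {1-8(w=1)}
step 2: add edge 3-6 (w=2); MST = {1-8(w=1) 3-6(w=2)}
step 3: add edge 4-7 (w=2); MST = {1-8(w=1) 3-6(w=2) 4-7(w=2)}
step 4: add edge 0-8 (w=3); MST = {0-8(w=3) 1-8(w=1) 3-6(w=2) 4-7(w=2)}
step 5: add edge 2-6 (w=5); MST = {0-8(w=3) 1-8(w=1) 2-6(w=5) 3-6(w=2) 4-7(w=2)}
step 6: add edge 0-3 (w=6); MST = {0-3(w=6) 0-8(w=3) 1-8(w=1) 2-6(w=5) 3-6(w=2) 4-7(w=2)}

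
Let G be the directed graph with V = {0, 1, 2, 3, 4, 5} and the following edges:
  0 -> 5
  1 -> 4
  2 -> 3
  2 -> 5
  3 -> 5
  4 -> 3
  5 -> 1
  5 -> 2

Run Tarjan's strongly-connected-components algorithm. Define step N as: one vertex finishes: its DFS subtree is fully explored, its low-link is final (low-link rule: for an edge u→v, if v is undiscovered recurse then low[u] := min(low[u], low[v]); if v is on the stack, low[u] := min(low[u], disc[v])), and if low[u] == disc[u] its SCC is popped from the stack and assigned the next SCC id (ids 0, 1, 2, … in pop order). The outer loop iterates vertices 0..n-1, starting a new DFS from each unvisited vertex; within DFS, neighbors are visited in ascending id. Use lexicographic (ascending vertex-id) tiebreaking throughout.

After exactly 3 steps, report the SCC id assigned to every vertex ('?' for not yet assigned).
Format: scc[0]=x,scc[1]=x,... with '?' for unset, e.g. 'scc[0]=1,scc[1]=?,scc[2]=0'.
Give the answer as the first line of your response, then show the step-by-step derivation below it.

scc[0]=?,scc[1]=?,scc[2]=?,scc[3]=?,scc[4]=?,scc[5]=?

step 1: low=(low[0]=0,low[1]=2,low[2]=?,low[3]=1,low[4]=3,low[5]=1); scc=(scc[0]=?,scc[1]=?,scc[2]=?,scc[3]=?,scc[4]=?,scc[5]=?)
step 2: low=(low[0]=0,low[1]=2,low[2]=?,low[3]=1,low[4]=1,low[5]=1); scc=(scc[0]=?,scc[1]=?,scc[2]=?,scc[3]=?,scc[4]=?,scc[5]=?)
step 3: low=(low[0]=0,low[1]=1,low[2]=?,low[3]=1,low[4]=1,low[5]=1); scc=(scc[0]=?,scc[1]=?,scc[2]=?,scc[3]=?,scc[4]=?,scc[5]=?)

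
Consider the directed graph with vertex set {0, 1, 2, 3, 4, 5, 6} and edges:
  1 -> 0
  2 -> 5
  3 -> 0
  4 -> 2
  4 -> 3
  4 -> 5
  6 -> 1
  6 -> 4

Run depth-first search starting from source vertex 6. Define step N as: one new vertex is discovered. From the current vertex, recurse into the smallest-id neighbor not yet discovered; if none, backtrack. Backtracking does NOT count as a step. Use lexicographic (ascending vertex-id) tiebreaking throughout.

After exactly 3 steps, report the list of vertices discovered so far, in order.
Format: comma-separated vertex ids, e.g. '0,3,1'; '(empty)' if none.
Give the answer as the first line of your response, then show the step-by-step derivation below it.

6,1,0

step 1: discover 6; path=6; order=6
step 2: discover 1; path=6>1; order=6,1
step 3: discover 0; path=6>1>0; order=6,1,0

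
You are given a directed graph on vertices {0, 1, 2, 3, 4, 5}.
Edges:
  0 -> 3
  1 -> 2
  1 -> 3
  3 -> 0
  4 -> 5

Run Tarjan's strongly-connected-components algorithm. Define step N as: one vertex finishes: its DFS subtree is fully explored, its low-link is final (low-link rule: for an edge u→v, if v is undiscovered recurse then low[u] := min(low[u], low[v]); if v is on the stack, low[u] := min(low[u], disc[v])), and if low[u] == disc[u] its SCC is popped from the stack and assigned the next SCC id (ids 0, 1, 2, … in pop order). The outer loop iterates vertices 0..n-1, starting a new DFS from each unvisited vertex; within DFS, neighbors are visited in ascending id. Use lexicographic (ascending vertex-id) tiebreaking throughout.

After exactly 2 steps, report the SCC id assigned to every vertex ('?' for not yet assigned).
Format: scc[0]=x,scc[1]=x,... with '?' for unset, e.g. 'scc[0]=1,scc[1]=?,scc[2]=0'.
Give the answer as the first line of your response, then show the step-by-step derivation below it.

scc[0]=0,scc[1]=?,scc[2]=?,scc[3]=0,scc[4]=?,scc[5]=?

step 1: low=(low[0]=0,low[1]=?,low[2]=?,low[3]=0,low[4]=?,low[5]=?); scc=(scc[0]=?,scc[1]=?,scc[2]=?,scc[3]=?,scc[4]=?,scc[5]=?)
step 2: low=(low[0]=0,low[1]=?,low[2]=?,low[3]=0,low[4]=?,low[5]=?); scc=(scc[0]=0,scc[1]=?,scc[2]=?,scc[3]=0,scc[4]=?,scc[5]=?)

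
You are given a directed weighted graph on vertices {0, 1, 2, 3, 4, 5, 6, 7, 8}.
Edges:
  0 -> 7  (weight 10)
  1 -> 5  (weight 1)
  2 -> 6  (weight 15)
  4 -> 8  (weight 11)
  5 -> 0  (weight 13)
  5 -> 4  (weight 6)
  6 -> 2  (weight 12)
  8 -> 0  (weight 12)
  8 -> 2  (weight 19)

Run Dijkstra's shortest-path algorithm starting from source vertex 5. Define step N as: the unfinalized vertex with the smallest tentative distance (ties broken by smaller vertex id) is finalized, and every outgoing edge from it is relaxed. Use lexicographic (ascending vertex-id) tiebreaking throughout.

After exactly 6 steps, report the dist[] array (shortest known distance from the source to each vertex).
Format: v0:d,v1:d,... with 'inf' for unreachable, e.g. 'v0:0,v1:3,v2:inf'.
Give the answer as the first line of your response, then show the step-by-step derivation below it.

v0:13,v1:inf,v2:36,v3:inf,v4:6,v5:0,v6:51,v7:23,v8:17

step 1: dist = v0:13,v1:inf,v2:inf,v3:inf,v4:6,v5:0,v6:inf,v7:inf,v8:inf
step 2: dist = v0:13,v1:inf,v2:inf,v3:inf,v4:6,v5:0,v6:inf,v7:inf,v8:17
step 3: dist = v0:13,v1:inf,v2:inf,v3:inf,v4:6,v5:0,v6:inf,v7:23,v8:17
step 4: dist = v0:13,v1:inf,v2:36,v3:inf,v4:6,v5:0,v6:inf,v7:23,v8:17
step 5: dist = v0:13,v1:inf,v2:36,v3:inf,v4:6,v5:0,v6:inf,v7:23,v8:17
step 6: dist = v0:13,v1:inf,v2:36,v3:inf,v4:6,v5:0,v6:51,v7:23,v8:17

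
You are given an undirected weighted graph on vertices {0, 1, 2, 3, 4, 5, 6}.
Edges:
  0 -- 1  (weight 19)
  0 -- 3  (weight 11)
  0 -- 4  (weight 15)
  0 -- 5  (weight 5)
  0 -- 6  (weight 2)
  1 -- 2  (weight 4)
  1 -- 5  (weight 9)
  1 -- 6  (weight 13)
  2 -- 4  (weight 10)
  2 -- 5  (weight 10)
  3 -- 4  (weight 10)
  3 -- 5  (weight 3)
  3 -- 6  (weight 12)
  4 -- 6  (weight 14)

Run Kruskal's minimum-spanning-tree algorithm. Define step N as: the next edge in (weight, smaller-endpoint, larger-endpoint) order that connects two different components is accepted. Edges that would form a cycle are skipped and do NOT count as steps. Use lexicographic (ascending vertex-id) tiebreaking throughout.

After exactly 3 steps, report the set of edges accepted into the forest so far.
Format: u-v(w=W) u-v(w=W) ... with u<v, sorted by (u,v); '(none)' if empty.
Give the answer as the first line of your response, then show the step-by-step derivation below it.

0-6(w=2) 1-2(w=4) 3-5(w=3)

step 1: add edge 0-6 (w=2); MST = {0-6(w=2)}
step 2: add edge 3-5 (w=3); MST = {0-6(w=2) 3-5(w=3)}
step 3: add edge 1-2 (w=4); MST = {0-6(w=2) 1-2(w=4) 3-5(w=3)}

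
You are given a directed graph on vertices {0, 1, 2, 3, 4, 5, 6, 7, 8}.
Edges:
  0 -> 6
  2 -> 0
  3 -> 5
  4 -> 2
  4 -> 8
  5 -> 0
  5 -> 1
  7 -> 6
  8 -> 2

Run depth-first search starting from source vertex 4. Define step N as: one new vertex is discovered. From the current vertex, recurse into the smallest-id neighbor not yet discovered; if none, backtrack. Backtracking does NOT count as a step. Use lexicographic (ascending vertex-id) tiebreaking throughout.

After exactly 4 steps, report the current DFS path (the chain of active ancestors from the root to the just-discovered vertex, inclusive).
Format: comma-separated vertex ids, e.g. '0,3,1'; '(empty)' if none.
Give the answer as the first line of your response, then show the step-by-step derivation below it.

4,2,0,6

step 1: discover 4; path=4; order=4
step 2: discover 2; path=4>2; order=4,2
step 3: discover 0; path=4>2>0; order=4,2,0
step 4: discover 6; path=4>2>0>6; order=4,2,0,6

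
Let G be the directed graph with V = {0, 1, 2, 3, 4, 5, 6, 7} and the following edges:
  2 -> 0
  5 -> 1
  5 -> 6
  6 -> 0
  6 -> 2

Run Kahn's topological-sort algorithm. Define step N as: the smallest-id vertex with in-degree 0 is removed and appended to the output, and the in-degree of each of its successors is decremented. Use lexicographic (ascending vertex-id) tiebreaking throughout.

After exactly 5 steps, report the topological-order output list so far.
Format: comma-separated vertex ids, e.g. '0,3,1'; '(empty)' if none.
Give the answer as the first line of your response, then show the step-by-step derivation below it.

3,4,5,1,6

step 1: output 3; order=[3]; indeg=(2,1,1,0,0,0,1,0)
step 2: output 4; order=[3,4]; indeg=(2,1,1,0,0,0,1,0)
step 3: output 5; order=[3,4,5]; indeg=(2,0,1,0,0,0,0,0)
step 4: output 1; order=[3,4,5,1]; indeg=(2,0,1,0,0,0,0,0)
step 5: output 6; order=[3,4,5,1,6]; indeg=(1,0,0,0,0,0,0,0)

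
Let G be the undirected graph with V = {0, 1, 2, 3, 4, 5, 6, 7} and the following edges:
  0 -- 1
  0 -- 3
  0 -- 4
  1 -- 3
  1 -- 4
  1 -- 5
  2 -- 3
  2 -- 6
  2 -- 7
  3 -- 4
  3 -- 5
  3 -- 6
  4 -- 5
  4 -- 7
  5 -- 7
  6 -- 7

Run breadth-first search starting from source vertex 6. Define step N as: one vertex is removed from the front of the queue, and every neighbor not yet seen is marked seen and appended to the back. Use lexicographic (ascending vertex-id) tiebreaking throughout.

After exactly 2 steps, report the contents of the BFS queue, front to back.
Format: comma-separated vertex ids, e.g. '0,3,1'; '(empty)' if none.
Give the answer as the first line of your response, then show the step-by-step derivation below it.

3,7

step 1: dequeue 6; queue=[2,3,7]; order=6
step 2: dequeue 2; queue=[3,7]; order=6,2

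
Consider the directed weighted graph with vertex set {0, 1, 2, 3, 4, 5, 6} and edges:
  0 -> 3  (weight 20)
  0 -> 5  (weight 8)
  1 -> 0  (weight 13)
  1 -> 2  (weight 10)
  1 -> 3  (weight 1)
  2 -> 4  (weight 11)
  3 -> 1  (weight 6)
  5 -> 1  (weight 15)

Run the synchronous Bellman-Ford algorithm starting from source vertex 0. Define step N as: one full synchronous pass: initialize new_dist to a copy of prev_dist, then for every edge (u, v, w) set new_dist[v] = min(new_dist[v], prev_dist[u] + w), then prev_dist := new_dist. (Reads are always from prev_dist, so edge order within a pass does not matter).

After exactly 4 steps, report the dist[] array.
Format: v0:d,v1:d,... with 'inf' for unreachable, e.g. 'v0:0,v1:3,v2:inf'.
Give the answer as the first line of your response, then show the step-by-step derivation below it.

v0:0,v1:23,v2:33,v3:20,v4:44,v5:8,v6:inf

step 1: dist = v0:0,v1:inf,v2:inf,v3:20,v4:inf,v5:8,v6:inf
step 2: dist = v0:0,v1:23,v2:inf,v3:20,v4:inf,v5:8,v6:inf
step 3: dist = v0:0,v1:23,v2:33,v3:20,v4:inf,v5:8,v6:inf
step 4: dist = v0:0,v1:23,v2:33,v3:20,v4:44,v5:8,v6:inf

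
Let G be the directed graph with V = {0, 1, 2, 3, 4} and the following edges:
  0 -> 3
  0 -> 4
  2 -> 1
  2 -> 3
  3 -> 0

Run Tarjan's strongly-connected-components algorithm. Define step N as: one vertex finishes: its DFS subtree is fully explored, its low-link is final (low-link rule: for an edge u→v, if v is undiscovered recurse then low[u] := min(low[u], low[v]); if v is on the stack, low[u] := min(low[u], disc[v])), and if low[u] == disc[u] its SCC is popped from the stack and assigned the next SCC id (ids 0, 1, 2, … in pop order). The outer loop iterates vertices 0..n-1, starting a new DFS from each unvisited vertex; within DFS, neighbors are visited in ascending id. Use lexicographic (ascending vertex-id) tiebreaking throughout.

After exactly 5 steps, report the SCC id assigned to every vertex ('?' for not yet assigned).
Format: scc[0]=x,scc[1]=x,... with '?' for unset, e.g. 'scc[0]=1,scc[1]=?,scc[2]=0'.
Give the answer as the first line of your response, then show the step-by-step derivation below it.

scc[0]=1,scc[1]=2,scc[2]=3,scc[3]=1,scc[4]=0

step 1: low=(low[0]=0,low[1]=?,low[2]=?,low[3]=0,low[4]=?); scc=(scc[0]=?,scc[1]=?,scc[2]=?,scc[3]=?,scc[4]=?)
step 2: low=(low[0]=0,low[1]=?,low[2]=?,low[3]=0,low[4]=2); scc=(scc[0]=?,scc[1]=?,scc[2]=?,scc[3]=?,scc[4]=0)
step 3: low=(low[0]=0,low[1]=?,low[2]=?,low[3]=0,low[4]=2); scc=(scc[0]=1,scc[1]=?,scc[2]=?,scc[3]=1,scc[4]=0)
step 4: low=(low[0]=0,low[1]=3,low[2]=?,low[3]=0,low[4]=2); scc=(scc[0]=1,scc[1]=2,scc[2]=?,scc[3]=1,scc[4]=0)
step 5: low=(low[0]=0,low[1]=3,low[2]=4,low[3]=0,low[4]=2); scc=(scc[0]=1,scc[1]=2,scc[2]=3,scc[3]=1,scc[4]=0)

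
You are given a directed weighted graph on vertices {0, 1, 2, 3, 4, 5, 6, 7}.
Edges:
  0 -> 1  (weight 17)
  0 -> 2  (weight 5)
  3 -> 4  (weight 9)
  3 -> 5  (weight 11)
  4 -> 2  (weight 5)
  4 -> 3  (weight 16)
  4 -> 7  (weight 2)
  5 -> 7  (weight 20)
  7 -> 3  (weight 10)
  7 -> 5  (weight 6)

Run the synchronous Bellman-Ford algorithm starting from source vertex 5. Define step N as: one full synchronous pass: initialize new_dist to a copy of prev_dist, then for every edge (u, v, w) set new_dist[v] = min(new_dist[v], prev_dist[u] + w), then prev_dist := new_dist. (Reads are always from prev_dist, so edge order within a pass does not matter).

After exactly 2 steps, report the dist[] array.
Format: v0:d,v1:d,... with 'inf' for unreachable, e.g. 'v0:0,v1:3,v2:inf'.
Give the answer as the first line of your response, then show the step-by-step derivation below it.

v0:inf,v1:inf,v2:inf,v3:30,v4:inf,v5:0,v6:inf,v7:20

step 1: dist = v0:inf,v1:inf,v2:inf,v3:inf,v4:inf,v5:0,v6:inf,v7:20
step 2: dist = v0:inf,v1:inf,v2:inf,v3:30,v4:inf,v5:0,v6:inf,v7:20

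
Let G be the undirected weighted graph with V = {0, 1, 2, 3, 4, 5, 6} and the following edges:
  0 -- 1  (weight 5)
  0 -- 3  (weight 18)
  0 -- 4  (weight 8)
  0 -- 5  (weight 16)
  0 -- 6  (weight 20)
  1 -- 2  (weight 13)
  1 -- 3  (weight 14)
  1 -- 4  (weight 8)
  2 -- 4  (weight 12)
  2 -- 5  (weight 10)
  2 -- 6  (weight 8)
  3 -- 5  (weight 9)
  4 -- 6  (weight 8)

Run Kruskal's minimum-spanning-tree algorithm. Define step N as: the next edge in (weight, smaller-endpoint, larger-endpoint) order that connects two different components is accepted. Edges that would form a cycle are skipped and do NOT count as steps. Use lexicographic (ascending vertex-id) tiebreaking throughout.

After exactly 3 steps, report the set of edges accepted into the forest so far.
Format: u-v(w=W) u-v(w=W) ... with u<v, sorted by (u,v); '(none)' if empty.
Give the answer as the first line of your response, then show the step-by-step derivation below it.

0-1(w=5) 0-4(w=8) 2-6(w=8)

step 1: add edge 0-1 (w=5); MST = {0-1(w=5)}
step 2: add edge 0-4 (w=8); MST = {0-1(w=5) 0-4(w=8)}
step 3: add edge 2-6 (w=8); MST = {0-1(w=5) 0-4(w=8) 2-6(w=8)}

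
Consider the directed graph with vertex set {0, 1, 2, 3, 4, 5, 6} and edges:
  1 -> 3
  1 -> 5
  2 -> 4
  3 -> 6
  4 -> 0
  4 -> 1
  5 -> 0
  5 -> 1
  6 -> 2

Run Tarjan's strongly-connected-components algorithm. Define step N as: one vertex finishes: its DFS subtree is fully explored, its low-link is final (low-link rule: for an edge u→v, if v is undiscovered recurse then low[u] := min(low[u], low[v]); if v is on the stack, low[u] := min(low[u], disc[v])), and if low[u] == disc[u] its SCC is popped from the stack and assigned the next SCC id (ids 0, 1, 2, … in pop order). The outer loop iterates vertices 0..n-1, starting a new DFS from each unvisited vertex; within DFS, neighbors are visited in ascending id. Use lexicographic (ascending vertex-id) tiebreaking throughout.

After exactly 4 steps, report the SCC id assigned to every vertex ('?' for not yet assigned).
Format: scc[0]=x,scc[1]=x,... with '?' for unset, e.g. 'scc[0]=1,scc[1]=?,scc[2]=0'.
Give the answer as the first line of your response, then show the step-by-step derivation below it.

scc[0]=0,scc[1]=?,scc[2]=?,scc[3]=?,scc[4]=?,scc[5]=?,scc[6]=?

step 1: low=(low[0]=0,low[1]=?,low[2]=?,low[3]=?,low[4]=?,low[5]=?,low[6]=?); scc=(scc[0]=0,scc[1]=?,scc[2]=?,scc[3]=?,scc[4]=?,scc[5]=?,scc[6]=?)
step 2: low=(low[0]=0,low[1]=1,low[2]=4,low[3]=2,low[4]=1,low[5]=?,low[6]=3); scc=(scc[0]=0,scc[1]=?,scc[2]=?,scc[3]=?,scc[4]=?,scc[5]=?,scc[6]=?)
step 3: low=(low[0]=0,low[1]=1,low[2]=1,low[3]=2,low[4]=1,low[5]=?,low[6]=3); scc=(scc[0]=0,scc[1]=?,scc[2]=?,scc[3]=?,scc[4]=?,scc[5]=?,scc[6]=?)
step 4: low=(low[0]=0,low[1]=1,low[2]=1,low[3]=2,low[4]=1,low[5]=?,low[6]=1); scc=(scc[0]=0,scc[1]=?,scc[2]=?,scc[3]=?,scc[4]=?,scc[5]=?,scc[6]=?)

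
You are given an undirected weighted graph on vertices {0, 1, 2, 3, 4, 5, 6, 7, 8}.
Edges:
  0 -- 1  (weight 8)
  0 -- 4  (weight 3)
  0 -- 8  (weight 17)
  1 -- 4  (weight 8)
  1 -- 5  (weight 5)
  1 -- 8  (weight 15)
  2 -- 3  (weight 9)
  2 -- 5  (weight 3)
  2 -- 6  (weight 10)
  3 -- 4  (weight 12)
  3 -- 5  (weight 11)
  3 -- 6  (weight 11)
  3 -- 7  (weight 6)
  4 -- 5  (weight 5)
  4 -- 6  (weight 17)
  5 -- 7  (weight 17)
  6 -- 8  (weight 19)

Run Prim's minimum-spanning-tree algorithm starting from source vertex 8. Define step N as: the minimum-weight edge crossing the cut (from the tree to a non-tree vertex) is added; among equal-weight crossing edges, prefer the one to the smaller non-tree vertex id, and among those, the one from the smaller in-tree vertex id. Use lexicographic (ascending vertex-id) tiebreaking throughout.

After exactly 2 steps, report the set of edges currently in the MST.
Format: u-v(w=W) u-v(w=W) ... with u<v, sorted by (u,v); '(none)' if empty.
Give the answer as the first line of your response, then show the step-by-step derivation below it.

1-5(w=5) 1-8(w=15)

step 1: add edge 1-8 (w=15); MST = {1-8(w=15)}
step 2: add edge 1-5 (w=5); MST = {1-5(w=5) 1-8(w=15)}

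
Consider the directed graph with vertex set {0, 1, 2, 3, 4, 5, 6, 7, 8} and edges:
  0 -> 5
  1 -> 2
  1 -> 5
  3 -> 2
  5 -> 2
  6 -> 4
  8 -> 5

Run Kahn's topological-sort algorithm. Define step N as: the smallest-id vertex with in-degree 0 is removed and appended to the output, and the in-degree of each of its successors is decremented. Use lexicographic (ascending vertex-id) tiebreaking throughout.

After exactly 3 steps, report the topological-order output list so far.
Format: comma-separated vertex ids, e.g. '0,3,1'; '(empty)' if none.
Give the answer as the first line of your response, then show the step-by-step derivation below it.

0,1,3

step 1: output 0; order=[0]; indeg=(0,0,3,0,1,2,0,0,0)
step 2: output 1; order=[0,1]; indeg=(0,0,2,0,1,1,0,0,0)
step 3: output 3; order=[0,1,3]; indeg=(0,0,1,0,1,1,0,0,0)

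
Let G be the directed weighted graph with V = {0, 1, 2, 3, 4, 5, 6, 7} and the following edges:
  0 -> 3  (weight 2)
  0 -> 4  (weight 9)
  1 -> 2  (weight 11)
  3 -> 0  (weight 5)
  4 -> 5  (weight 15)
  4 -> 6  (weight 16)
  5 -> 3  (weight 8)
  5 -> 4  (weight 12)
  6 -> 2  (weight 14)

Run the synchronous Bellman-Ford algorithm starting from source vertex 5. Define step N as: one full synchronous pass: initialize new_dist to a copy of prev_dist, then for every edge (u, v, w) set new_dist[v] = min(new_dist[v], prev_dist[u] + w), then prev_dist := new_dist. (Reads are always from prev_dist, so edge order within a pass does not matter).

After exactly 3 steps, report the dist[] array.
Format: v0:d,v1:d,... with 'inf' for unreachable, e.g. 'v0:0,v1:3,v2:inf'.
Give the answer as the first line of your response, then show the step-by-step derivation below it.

v0:13,v1:inf,v2:42,v3:8,v4:12,v5:0,v6:28,v7:inf

step 1: dist = v0:inf,v1:inf,v2:inf,v3:8,v4:12,v5:0,v6:inf,v7:inf
step 2: dist = v0:13,v1:inf,v2:inf,v3:8,v4:12,v5:0,v6:28,v7:inf
step 3: dist = v0:13,v1:inf,v2:42,v3:8,v4:12,v5:0,v6:28,v7:inf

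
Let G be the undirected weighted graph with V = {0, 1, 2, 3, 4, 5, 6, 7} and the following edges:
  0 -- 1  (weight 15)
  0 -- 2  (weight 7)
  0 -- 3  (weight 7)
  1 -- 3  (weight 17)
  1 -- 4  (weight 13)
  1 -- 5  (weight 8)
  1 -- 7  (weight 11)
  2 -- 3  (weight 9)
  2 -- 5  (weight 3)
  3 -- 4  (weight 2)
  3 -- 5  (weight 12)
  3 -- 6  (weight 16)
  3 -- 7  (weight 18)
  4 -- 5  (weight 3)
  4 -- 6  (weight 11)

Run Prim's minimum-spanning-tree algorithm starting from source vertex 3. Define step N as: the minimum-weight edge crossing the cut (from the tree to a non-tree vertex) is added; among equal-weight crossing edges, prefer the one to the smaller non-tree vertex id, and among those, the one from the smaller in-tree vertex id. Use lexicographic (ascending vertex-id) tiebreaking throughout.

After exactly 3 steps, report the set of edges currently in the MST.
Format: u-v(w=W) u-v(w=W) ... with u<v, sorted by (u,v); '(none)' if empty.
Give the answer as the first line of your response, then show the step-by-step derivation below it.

2-5(w=3) 3-4(w=2) 4-5(w=3)

step 1: add edge 3-4 (w=2); MST = {3-4(w=2)}
step 2: add edge 4-5 (w=3); MST = {3-4(w=2) 4-5(w=3)}
step 3: add edge 2-5 (w=3); MST = {2-5(w=3) 3-4(w=2) 4-5(w=3)}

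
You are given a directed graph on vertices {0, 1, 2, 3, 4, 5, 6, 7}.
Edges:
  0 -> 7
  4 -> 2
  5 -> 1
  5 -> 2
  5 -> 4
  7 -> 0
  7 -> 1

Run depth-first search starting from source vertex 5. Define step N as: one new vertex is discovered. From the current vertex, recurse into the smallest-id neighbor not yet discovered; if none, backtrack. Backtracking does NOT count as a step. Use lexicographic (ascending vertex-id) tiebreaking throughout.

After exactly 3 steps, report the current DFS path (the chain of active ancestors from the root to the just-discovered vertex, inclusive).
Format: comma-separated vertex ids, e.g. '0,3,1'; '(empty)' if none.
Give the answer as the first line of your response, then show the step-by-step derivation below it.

5,2

step 1: discover 5; path=5; order=5
step 2: discover 1; path=5>1; order=5,1
step 3: discover 2; path=5>2; order=5,1,2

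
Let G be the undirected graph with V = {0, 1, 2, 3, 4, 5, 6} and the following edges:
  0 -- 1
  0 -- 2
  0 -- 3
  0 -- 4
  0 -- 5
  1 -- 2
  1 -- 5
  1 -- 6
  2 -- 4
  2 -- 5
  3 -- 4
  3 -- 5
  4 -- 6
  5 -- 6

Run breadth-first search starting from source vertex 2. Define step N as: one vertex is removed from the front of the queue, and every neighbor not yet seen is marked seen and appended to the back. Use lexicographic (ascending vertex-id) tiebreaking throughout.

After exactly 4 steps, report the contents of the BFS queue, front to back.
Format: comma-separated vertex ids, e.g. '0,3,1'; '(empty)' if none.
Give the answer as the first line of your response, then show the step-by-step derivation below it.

5,3,6

step 1: dequeue 2; queue=[0,1,4,5]; order=2
step 2: dequeue 0; queue=[1,4,5,3]; order=2,0
step 3: dequeue 1; queue=[4,5,3,6]; order=2,0,1
step 4: dequeue 4; queue=[5,3,6]; order=2,0,1,4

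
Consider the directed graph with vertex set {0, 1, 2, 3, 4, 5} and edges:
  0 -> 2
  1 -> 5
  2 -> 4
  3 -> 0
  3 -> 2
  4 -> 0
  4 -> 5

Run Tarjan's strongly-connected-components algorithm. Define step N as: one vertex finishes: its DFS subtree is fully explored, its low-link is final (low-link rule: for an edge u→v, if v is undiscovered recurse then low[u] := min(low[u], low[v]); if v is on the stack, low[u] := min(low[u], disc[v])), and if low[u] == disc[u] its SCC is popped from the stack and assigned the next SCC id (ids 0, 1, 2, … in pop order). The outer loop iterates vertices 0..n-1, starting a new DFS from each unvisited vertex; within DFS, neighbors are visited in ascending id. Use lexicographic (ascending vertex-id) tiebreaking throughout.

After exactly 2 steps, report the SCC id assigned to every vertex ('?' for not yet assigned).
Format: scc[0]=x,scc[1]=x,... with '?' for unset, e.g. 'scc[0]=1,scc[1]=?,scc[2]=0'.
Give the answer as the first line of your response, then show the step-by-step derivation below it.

scc[0]=?,scc[1]=?,scc[2]=?,scc[3]=?,scc[4]=?,scc[5]=0

step 1: low=(low[0]=0,low[1]=?,low[2]=1,low[3]=?,low[4]=0,low[5]=3); scc=(scc[0]=?,scc[1]=?,scc[2]=?,scc[3]=?,scc[4]=?,scc[5]=0)
step 2: low=(low[0]=0,low[1]=?,low[2]=1,low[3]=?,low[4]=0,low[5]=3); scc=(scc[0]=?,scc[1]=?,scc[2]=?,scc[3]=?,scc[4]=?,scc[5]=0)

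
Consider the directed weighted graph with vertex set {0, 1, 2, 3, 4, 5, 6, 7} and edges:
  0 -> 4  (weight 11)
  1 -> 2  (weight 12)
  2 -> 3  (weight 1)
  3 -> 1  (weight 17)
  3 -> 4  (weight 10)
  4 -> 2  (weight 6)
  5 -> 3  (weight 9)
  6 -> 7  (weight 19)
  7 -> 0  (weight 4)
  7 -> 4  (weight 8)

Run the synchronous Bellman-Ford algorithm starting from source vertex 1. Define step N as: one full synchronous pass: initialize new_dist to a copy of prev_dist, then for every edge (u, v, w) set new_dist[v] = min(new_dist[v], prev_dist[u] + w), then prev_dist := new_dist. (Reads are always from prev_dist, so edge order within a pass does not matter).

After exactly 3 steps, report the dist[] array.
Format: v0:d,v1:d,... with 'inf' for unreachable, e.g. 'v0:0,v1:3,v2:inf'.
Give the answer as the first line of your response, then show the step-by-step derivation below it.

v0:inf,v1:0,v2:12,v3:13,v4:23,v5:inf,v6:inf,v7:inf

step 1: dist = v0:inf,v1:0,v2:12,v3:inf,v4:inf,v5:inf,v6:inf,v7:inf
step 2: dist = v0:inf,v1:0,v2:12,v3:13,v4:inf,v5:inf,v6:inf,v7:inf
step 3: dist = v0:inf,v1:0,v2:12,v3:13,v4:23,v5:inf,v6:inf,v7:inf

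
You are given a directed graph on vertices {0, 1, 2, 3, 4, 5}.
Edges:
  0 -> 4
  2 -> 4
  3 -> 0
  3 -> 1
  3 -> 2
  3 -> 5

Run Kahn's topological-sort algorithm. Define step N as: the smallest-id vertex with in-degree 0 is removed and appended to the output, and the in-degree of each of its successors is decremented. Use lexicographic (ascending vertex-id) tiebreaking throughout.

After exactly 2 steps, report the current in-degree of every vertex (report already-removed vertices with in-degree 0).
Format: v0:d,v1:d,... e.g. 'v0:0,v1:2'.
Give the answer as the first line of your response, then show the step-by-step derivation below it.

v0:0,v1:0,v2:0,v3:0,v4:1,v5:0

step 1: output 3; order=[3]; indeg=(0,0,0,0,2,0)
step 2: output 0; order=[3,0]; indeg=(0,0,0,0,1,0)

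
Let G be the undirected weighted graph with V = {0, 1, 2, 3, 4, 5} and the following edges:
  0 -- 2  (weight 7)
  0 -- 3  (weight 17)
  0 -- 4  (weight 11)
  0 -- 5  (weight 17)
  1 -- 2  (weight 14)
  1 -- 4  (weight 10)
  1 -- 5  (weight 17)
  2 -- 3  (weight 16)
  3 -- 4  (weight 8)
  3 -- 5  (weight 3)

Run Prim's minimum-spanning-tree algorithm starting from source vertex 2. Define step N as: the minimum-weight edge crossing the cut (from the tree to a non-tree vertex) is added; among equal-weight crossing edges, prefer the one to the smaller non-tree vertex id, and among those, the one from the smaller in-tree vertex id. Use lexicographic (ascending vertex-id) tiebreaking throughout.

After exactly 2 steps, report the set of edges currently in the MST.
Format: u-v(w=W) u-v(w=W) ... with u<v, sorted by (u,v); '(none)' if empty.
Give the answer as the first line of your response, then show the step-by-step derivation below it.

0-2(w=7) 0-4(w=11)

step 1: add edge 0-2 (w=7); MST = {0-2(w=7)}
step 2: add edge 0-4 (w=11); MST = {0-2(w=7) 0-4(w=11)}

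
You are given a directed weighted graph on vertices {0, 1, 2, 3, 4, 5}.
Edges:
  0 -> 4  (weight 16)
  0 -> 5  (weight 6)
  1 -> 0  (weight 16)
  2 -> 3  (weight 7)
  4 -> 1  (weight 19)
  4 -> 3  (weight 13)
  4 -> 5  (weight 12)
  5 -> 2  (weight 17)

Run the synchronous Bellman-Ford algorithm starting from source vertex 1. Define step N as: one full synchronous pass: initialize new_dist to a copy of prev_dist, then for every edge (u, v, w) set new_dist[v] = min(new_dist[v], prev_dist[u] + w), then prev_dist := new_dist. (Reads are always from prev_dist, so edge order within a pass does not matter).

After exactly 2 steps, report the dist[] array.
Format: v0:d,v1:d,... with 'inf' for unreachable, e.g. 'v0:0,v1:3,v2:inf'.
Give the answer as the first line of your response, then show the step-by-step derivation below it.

v0:16,v1:0,v2:inf,v3:inf,v4:32,v5:22

step 1: dist = v0:16,v1:0,v2:inf,v3:inf,v4:inf,v5:inf
step 2: dist = v0:16,v1:0,v2:inf,v3:inf,v4:32,v5:22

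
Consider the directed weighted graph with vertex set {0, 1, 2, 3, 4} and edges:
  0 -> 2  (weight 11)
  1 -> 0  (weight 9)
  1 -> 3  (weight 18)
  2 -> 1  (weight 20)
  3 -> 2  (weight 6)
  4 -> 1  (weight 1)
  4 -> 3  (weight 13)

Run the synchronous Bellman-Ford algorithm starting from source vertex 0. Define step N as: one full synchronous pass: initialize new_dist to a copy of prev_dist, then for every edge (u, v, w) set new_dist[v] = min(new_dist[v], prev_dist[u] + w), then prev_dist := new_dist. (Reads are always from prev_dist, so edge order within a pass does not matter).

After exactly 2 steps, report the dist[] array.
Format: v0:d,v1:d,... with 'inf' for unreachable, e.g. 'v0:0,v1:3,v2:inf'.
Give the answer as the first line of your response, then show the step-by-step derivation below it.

v0:0,v1:31,v2:11,v3:inf,v4:inf

step 1: dist = v0:0,v1:inf,v2:11,v3:inf,v4:inf
step 2: dist = v0:0,v1:31,v2:11,v3:inf,v4:inf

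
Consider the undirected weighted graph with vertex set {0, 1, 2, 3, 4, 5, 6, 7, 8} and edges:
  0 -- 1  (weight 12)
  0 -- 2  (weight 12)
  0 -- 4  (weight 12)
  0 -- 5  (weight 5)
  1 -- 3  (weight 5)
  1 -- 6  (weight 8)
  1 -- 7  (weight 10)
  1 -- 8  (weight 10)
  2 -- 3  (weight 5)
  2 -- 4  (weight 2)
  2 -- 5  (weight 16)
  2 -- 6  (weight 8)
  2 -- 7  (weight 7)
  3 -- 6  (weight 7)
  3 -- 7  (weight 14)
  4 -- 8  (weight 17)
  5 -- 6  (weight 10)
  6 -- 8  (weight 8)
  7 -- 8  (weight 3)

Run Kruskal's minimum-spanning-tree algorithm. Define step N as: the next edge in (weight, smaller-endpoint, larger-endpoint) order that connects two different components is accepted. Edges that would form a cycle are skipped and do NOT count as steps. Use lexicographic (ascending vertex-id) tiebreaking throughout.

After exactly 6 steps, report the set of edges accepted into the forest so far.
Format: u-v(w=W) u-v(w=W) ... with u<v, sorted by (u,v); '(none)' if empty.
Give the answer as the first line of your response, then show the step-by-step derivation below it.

0-5(w=5) 1-3(w=5) 2-3(w=5) 2-4(w=2) 2-7(w=7) 7-8(w=3)

step 1: add edge 2-4 (w=2); MST = {2-4(w=2)}
step 2: add edge 7-8 (w=3); MST = {2-4(w=2) 7-8(w=3)}
step 3: add edge 0-5 (w=5); MST = {0-5(w=5) 2-4(w=2) 7-8(w=3)}
step 4: add edge 1-3 (w=5); MST = {0-5(w=5) 1-3(w=5) 2-4(w=2) 7-8(w=3)}
step 5: add edge 2-3 (w=5); MST = {0-5(w=5) 1-3(w=5) 2-3(w=5) 2-4(w=2) 7-8(w=3)}
step 6: add edge 2-7 (w=7); MST = {0-5(w=5) 1-3(w=5) 2-3(w=5) 2-4(w=2) 2-7(w=7) 7-8(w=3)}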